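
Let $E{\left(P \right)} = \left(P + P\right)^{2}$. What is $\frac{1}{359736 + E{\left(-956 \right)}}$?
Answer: $\frac{1}{4015480} \approx 2.4904 \cdot 10^{-7}$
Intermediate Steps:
$E{\left(P \right)} = 4 P^{2}$ ($E{\left(P \right)} = \left(2 P\right)^{2} = 4 P^{2}$)
$\frac{1}{359736 + E{\left(-956 \right)}} = \frac{1}{359736 + 4 \left(-956\right)^{2}} = \frac{1}{359736 + 4 \cdot 913936} = \frac{1}{359736 + 3655744} = \frac{1}{4015480}$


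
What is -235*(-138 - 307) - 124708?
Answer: -20133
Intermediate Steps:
-235*(-138 - 307) - 124708 = -235*(-445) - 124708 = 104575 - 124708 = -20133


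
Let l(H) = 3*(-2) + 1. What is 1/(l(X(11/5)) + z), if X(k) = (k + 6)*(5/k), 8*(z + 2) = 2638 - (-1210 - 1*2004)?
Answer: 2/1449 ≈ 0.0013803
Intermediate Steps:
z = 1459/2 (z = -2 + (2638 - (-1210 - 1*2004))/8 = -2 + (2638 - (-1210 - 2004))/8 = -2 + (2638 - 1*(-3214))/8 = -2 + (2638 + 3214)/8 = -2 + (1/8)*5852 = -2 + 1463/2 = 1459/2 ≈ 729.50)
X(k) = 5*(6 + k)/k (X(k) = (6 + k)*(5/k) = 5*(6 + k)/k)
l(H) = -5 (l(H) = -6 + 1 = -5)
1/(l(X(11/5)) + z) = 1/(-5 + 1459/2) = 1/(1449/2) = 2/1449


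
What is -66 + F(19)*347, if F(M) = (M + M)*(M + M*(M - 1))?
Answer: 4760080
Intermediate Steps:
F(M) = 2*M*(M + M*(-1 + M)) (F(M) = (2*M)*(M + M*(-1 + M)) = 2*M*(M + M*(-1 + M)))
-66 + F(19)*347 = -66 + (2*19³)*347 = -66 + (2*6859)*347 = -66 + 13718*347 = -66 + 4760146 = 4760080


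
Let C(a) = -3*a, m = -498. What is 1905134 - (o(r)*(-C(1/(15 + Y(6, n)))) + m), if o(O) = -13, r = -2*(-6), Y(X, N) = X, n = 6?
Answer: 13339437/7 ≈ 1.9056e+6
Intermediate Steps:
r = 12
1905134 - (o(r)*(-C(1/(15 + Y(6, n)))) + m) = 1905134 - (-(-13)*(-3/(15 + 6)) - 498) = 1905134 - (-(-13)*(-3/21) - 498) = 1905134 - (-(-13)*(-3*1/21) - 498) = 1905134 - (-(-13)*(-1)/7 - 498) = 1905134 - (-13*⅐ - 498) = 1905134 - (-13/7 - 498) = 1905134 - 1*(-3499/7) = 1905134 + 3499/7 = 13339437/7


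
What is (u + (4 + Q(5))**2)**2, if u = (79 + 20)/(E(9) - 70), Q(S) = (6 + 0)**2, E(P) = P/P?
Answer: 1351812289/529 ≈ 2.5554e+6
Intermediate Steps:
E(P) = 1
Q(S) = 36 (Q(S) = 6**2 = 36)
u = -33/23 (u = (79 + 20)/(1 - 70) = 99/(-69) = 99*(-1/69) = -33/23 ≈ -1.4348)
(u + (4 + Q(5))**2)**2 = (-33/23 + (4 + 36)**2)**2 = (-33/23 + 40**2)**2 = (-33/23 + 1600)**2 = (36767/23)**2 = 1351812289/529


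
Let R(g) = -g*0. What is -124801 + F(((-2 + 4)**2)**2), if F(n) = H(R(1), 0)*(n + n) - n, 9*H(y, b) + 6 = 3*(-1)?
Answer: -124849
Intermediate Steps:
R(g) = 0 (R(g) = -1*0 = 0)
H(y, b) = -1 (H(y, b) = -2/3 + (3*(-1))/9 = -2/3 + (1/9)*(-3) = -2/3 - 1/3 = -1)
F(n) = -3*n (F(n) = -(n + n) - n = -2*n - n = -3*n)
-124801 + F(((-2 + 4)**2)**2) = -124801 - 3*(-2 + 4)**4 = -124801 - 3*(2**2)**2 = -124801 - 3*4**2 = -124801 - 3*16 = -124801 - 48 = -124849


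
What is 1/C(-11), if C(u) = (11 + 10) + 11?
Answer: 1/32 ≈ 0.031250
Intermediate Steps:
C(u) = 32 (C(u) = 21 + 11 = 32)
1/C(-11) = 1/32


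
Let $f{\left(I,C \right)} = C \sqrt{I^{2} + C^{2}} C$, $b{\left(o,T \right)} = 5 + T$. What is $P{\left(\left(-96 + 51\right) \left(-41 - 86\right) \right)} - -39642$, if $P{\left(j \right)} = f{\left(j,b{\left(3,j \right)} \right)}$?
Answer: $39642 + 163592000 \sqrt{2615185} \approx 2.6455 \cdot 10^{11}$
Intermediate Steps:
$f{\left(I,C \right)} = C^{2} \sqrt{C^{2} + I^{2}}$ ($f{\left(I,C \right)} = C \sqrt{C^{2} + I^{2}} C = C^{2} \sqrt{C^{2} + I^{2}}$)
$P{\left(j \right)} = \left(5 + j\right)^{2} \sqrt{j^{2} + \left(5 + j\right)^{2}}$ ($P{\left(j \right)} = \left(5 + j\right)^{2} \sqrt{\left(5 + j\right)^{2} + j^{2}} = \left(5 + j\right)^{2} \sqrt{j^{2} + \left(5 + j\right)^{2}}$)
$P{\left(\left(-96 + 51\right) \left(-41 - 86\right) \right)} - -39642 = \left(5 + \left(-96 + 51\right) \left(-41 - 86\right)\right)^{2} \sqrt{\left(\left(-96 + 51\right) \left(-41 - 86\right)\right)^{2} + \left(5 + \left(-96 + 51\right) \left(-41 - 86\right)\right)^{2}} - -39642 = \left(5 - -5715\right)^{2} \sqrt{\left(\left(-45\right) \left(-127\right)\right)^{2} + \left(5 - -5715\right)^{2}} + 39642 = \left(5 + 5715\right)^{2} \sqrt{5715^{2} + \left(5 + 5715\right)^{2}} + 39642 = 5720^{2} \sqrt{32661225 + 5720^{2}} + 39642 = 32718400 \sqrt{32661225 + 32718400} + 39642 = 32718400 \sqrt{65379625} + 39642 = 32718400 \cdot 5 \sqrt{2615185} + 39642 = 163592000 \sqrt{2615185} + 39642 = 39642 + 163592000 \sqrt{2615185}$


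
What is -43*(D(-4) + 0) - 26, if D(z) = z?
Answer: 146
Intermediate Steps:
-43*(D(-4) + 0) - 26 = -43*(-4 + 0) - 26 = -43*(-4) - 26 = 172 - 26 = 146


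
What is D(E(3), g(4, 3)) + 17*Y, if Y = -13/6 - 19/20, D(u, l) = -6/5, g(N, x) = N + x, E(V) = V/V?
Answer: -3251/60 ≈ -54.183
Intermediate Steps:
E(V) = 1
D(u, l) = -6/5 (D(u, l) = -6*1/5 = -6/5)
Y = -187/60 (Y = -13*1/6 - 19*1/20 = -13/6 - 19/20 = -187/60 ≈ -3.1167)
D(E(3), g(4, 3)) + 17*Y = -6/5 + 17*(-187/60) = -6/5 - 3179/60 = -3251/60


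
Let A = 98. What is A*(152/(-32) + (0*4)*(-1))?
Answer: -931/2 ≈ -465.50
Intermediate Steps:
A*(152/(-32) + (0*4)*(-1)) = 98*(152/(-32) + (0*4)*(-1)) = 98*(152*(-1/32) + 0*(-1)) = 98*(-19/4 + 0) = 98*(-19/4) = -931/2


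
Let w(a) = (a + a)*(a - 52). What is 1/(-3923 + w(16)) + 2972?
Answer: 15082899/5075 ≈ 2972.0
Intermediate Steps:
w(a) = 2*a*(-52 + a) (w(a) = (2*a)*(-52 + a) = 2*a*(-52 + a))
1/(-3923 + w(16)) + 2972 = 1/(-3923 + 2*16*(-52 + 16)) + 2972 = 1/(-3923 + 2*16*(-36)) + 2972 = 1/(-3923 - 1152) + 2972 = 1/(-5075) + 2972 = -1/5075 + 2972 = 15082899/5075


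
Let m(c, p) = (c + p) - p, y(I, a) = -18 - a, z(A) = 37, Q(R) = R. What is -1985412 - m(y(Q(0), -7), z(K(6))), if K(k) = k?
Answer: -1985401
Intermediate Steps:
m(c, p) = c
-1985412 - m(y(Q(0), -7), z(K(6))) = -1985412 - (-18 - 1*(-7)) = -1985412 - (-18 + 7) = -1985412 - 1*(-11) = -1985412 + 11 = -1985401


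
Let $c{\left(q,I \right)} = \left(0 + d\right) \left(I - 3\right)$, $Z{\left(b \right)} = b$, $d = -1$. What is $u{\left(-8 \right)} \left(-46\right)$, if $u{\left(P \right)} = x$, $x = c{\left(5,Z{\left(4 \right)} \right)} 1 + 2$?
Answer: $-46$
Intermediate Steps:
$c{\left(q,I \right)} = 3 - I$ ($c{\left(q,I \right)} = \left(0 - 1\right) \left(I - 3\right) = - (-3 + I) = 3 - I$)
$x = 1$ ($x = \left(3 - 4\right) 1 + 2 = \left(-1\right) 1 + 2 = -1 + 2 = 1$)
$u{\left(P \right)} = 1$
$u{\left(-8 \right)} \left(-46\right) = 1 \left(-46\right) = -46$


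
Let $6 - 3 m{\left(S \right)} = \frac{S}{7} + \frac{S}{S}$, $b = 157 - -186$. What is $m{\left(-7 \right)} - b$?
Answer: $-341$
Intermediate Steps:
$b = 343$ ($b = 157 + 186 = 343$)
$m{\left(S \right)} = \frac{5}{3} - \frac{S}{21}$ ($m{\left(S \right)} = 2 - \frac{\frac{S}{7} + \frac{S}{S}}{3} = 2 - \frac{S \frac{1}{7} + 1}{3} = 2 - \frac{\frac{S}{7} + 1}{3} = 2 - \frac{1 + \frac{S}{7}}{3} = 2 - \left(\frac{1}{3} + \frac{S}{21}\right) = \frac{5}{3} - \frac{S}{21}$)
$m{\left(-7 \right)} - b = \left(\frac{5}{3} - - \frac{1}{3}\right) - 343 = \left(\frac{5}{3} + \frac{1}{3}\right) - 343 = 2 - 343 = -341$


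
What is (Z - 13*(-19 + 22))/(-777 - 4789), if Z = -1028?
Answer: 97/506 ≈ 0.19170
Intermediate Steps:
(Z - 13*(-19 + 22))/(-777 - 4789) = (-1028 - 13*(-19 + 22))/(-777 - 4789) = (-1028 - 13*3)/(-5566) = (-1028 - 39)*(-1/5566) = -1067*(-1/5566) = 97/506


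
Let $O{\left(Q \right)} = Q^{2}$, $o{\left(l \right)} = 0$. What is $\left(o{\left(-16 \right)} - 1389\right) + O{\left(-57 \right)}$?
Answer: $1860$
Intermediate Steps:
$\left(o{\left(-16 \right)} - 1389\right) + O{\left(-57 \right)} = \left(0 - 1389\right) + \left(-57\right)^{2} = -1389 + 3249 = 1860$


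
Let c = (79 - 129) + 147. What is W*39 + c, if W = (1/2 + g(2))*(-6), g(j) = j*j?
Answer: -956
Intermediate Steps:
g(j) = j**2
c = 97 (c = -50 + 147 = 97)
W = -27 (W = (1/2 + 2**2)*(-6) = (1/2 + 4)*(-6) = (9/2)*(-6) = -27)
W*39 + c = -27*39 + 97 = -1053 + 97 = -956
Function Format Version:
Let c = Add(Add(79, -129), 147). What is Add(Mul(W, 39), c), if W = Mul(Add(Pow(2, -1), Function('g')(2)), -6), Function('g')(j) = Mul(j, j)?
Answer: -956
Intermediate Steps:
Function('g')(j) = Pow(j, 2)
c = 97 (c = Add(-50, 147) = 97)
W = -27 (W = Mul(Add(Pow(2, -1), Pow(2, 2)), -6) = Mul(Add(Rational(1, 2), 4), -6) = Mul(Rational(9, 2), -6) = -27)
Add(Mul(W, 39), c) = Add(Mul(-27, 39), 97) = Add(-1053, 97) = -956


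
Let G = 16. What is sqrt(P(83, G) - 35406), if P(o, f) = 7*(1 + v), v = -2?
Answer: I*sqrt(35413) ≈ 188.18*I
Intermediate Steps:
P(o, f) = -7 (P(o, f) = 7*(1 - 2) = 7*(-1) = -7)
sqrt(P(83, G) - 35406) = sqrt(-7 - 35406) = sqrt(-35413) = I*sqrt(35413)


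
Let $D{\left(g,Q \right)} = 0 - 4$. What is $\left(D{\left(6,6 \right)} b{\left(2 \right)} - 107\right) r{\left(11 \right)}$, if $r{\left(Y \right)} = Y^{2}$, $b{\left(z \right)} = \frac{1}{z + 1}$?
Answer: $- \frac{39325}{3} \approx -13108.0$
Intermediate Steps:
$b{\left(z \right)} = \frac{1}{1 + z}$
$D{\left(g,Q \right)} = -4$
$\left(D{\left(6,6 \right)} b{\left(2 \right)} - 107\right) r{\left(11 \right)} = \left(- \frac{4}{1 + 2} - 107\right) 11^{2} = \left(- \frac{4}{3} - 107\right) 121 = \left(- \frac{325}{3}\right) 121 = - \frac{39325}{3}$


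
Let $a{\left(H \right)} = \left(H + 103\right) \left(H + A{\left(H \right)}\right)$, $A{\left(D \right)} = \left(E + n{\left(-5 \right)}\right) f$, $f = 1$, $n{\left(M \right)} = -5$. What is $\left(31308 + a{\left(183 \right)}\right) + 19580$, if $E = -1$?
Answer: $101510$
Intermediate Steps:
$A{\left(D \right)} = -6$ ($A{\left(D \right)} = \left(-1 - 5\right) 1 = \left(-6\right) 1 = -6$)
$a{\left(H \right)} = \left(-6 + H\right) \left(103 + H\right)$ ($a{\left(H \right)} = \left(H + 103\right) \left(H - 6\right) = \left(103 + H\right) \left(-6 + H\right) = \left(-6 + H\right) \left(103 + H\right)$)
$\left(31308 + a{\left(183 \right)}\right) + 19580 = \left(31308 + \left(-618 + 183^{2} + 97 \cdot 183\right)\right) + 19580 = \left(31308 + \left(-618 + 33489 + 17751\right)\right) + 19580 = \left(31308 + 50622\right) + 19580 = 81930 + 19580 = 101510$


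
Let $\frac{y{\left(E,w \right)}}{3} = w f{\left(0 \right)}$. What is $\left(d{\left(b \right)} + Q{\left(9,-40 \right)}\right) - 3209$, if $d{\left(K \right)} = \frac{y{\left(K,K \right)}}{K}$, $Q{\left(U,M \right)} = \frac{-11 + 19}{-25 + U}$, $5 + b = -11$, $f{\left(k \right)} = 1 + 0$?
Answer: $- \frac{6413}{2} \approx -3206.5$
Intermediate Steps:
$f{\left(k \right)} = 1$
$b = -16$ ($b = -5 - 11 = -16$)
$Q{\left(U,M \right)} = \frac{8}{-25 + U}$
$y{\left(E,w \right)} = 3 w$ ($y{\left(E,w \right)} = 3 w 1 = 3 w$)
$d{\left(K \right)} = 3$ ($d{\left(K \right)} = \frac{3 K}{K} = 3$)
$\left(d{\left(b \right)} + Q{\left(9,-40 \right)}\right) - 3209 = \left(3 + \frac{8}{-25 + 9}\right) - 3209 = \left(3 + \frac{8}{-16}\right) - 3209 = \left(3 + 8 \left(- \frac{1}{16}\right)\right) - 3209 = \left(3 - \frac{1}{2}\right) - 3209 = \frac{5}{2} - 3209 = - \frac{6413}{2}$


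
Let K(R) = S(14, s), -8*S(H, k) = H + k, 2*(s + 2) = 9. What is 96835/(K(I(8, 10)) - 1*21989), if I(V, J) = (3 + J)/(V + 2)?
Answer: -1549360/351857 ≈ -4.4034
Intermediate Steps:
I(V, J) = (3 + J)/(2 + V)
s = 5/2 (s = -2 + (1/2)*9 = -2 + 9/2 = 5/2 ≈ 2.5000)
S(H, k) = -H/8 - k/8 (S(H, k) = -(H + k)/8 = -H/8 - k/8)
K(R) = -33/16 (K(R) = -1/8*14 - 1/8*5/2 = -7/4 - 5/16 = -33/16)
96835/(K(I(8, 10)) - 1*21989) = 96835/(-33/16 - 1*21989) = 96835/(-33/16 - 21989) = 96835/(-351857/16) = 96835*(-16/351857) = -1549360/351857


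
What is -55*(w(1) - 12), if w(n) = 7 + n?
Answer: 220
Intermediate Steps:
-55*(w(1) - 12) = -55*((7 + 1) - 12) = -55*(8 - 12) = -55*(-4) = 220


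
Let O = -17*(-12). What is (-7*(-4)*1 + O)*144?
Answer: 33408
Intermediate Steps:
O = 204
(-7*(-4)*1 + O)*144 = (-7*(-4)*1 + 204)*144 = (28*1 + 204)*144 = (28 + 204)*144 = 232*144 = 33408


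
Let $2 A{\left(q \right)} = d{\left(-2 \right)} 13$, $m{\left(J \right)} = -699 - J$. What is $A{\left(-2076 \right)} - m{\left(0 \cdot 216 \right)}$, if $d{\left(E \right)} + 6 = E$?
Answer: $647$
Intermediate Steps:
$d{\left(E \right)} = -6 + E$
$A{\left(q \right)} = -52$ ($A{\left(q \right)} = \frac{\left(-6 - 2\right) 13}{2} = \frac{\left(-8\right) 13}{2} = \frac{1}{2} \left(-104\right) = -52$)
$A{\left(-2076 \right)} - m{\left(0 \cdot 216 \right)} = -52 - \left(-699 - 0 \cdot 216\right) = -52 - \left(-699 - 0\right) = -52 - \left(-699 + 0\right) = -52 - -699 = -52 + 699 = 647$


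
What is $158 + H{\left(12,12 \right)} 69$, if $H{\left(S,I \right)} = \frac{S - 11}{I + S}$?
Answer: $\frac{1287}{8} \approx 160.88$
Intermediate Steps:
$H{\left(S,I \right)} = \frac{-11 + S}{I + S}$
$158 + H{\left(12,12 \right)} 69 = 158 + \frac{-11 + 12}{12 + 12} \cdot 69 = 158 + \frac{1}{24} \cdot 1 \cdot 69 = 158 + \frac{1}{24} \cdot 69 = 158 + \frac{23}{8} = \frac{1287}{8}$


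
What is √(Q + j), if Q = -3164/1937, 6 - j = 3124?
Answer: I*√11704768010/1937 ≈ 55.854*I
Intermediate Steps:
j = -3118 (j = 6 - 1*3124 = 6 - 3124 = -3118)
Q = -3164/1937 (Q = -3164*1/1937 = -3164/1937 ≈ -1.6335)
√(Q + j) = √(-3164/1937 - 3118) = √(-6042730/1937) = I*√11704768010/1937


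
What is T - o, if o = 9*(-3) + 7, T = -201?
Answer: -181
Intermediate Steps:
o = -20 (o = -27 + 7 = -20)
T - o = -201 - 1*(-20) = -201 + 20 = -181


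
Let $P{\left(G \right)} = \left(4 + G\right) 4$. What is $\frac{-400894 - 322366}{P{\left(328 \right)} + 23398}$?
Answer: $- \frac{361630}{12363} \approx -29.251$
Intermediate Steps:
$P{\left(G \right)} = 16 + 4 G$
$\frac{-400894 - 322366}{P{\left(328 \right)} + 23398} = \frac{-400894 - 322366}{\left(16 + 4 \cdot 328\right) + 23398} = - \frac{723260}{\left(16 + 1312\right) + 23398} = - \frac{723260}{1328 + 23398} = - \frac{723260}{24726} = \left(-723260\right) \frac{1}{24726} = - \frac{361630}{12363}$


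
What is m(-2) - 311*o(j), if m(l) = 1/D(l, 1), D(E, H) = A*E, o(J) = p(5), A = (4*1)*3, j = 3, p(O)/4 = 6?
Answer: -179137/24 ≈ -7464.0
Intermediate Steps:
p(O) = 24 (p(O) = 4*6 = 24)
A = 12 (A = 4*3 = 12)
o(J) = 24
D(E, H) = 12*E
m(l) = 1/(12*l)
m(-2) - 311*o(j) = (1/12)/(-2) - 311*24 = (1/12)*(-½) - 7464 = -1/24 - 7464 = -179137/24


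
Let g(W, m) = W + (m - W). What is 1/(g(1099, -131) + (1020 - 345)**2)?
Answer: 1/455494 ≈ 2.1954e-6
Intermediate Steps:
g(W, m) = m
1/(g(1099, -131) + (1020 - 345)**2) = 1/(-131 + (1020 - 345)**2) = 1/(-131 + 675**2) = 1/(-131 + 455625) = 1/455494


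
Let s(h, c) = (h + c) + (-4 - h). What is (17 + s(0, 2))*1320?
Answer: 19800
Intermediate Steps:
s(h, c) = -4 + c (s(h, c) = (c + h) + (-4 - h) = -4 + c)
(17 + s(0, 2))*1320 = (17 + (-4 + 2))*1320 = (17 - 2)*1320 = 15*1320 = 19800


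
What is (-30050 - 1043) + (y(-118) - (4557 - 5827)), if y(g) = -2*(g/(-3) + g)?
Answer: -88997/3 ≈ -29666.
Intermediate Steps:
y(g) = -4*g/3 (y(g) = -2*(g*(-⅓) + g) = -2*(-g/3 + g) = -4*g/3)
(-30050 - 1043) + (y(-118) - (4557 - 5827)) = (-30050 - 1043) + (-4/3*(-118) - (4557 - 5827)) = -31093 + (472/3 - 1*(-1270)) = -31093 + (472/3 + 1270) = -31093 + 4282/3 = -88997/3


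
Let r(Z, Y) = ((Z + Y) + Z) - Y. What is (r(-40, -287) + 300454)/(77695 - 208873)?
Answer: -150187/65589 ≈ -2.2898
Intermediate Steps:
r(Z, Y) = 2*Z (r(Z, Y) = ((Y + Z) + Z) - Y = (Y + 2*Z) - Y = 2*Z)
(r(-40, -287) + 300454)/(77695 - 208873) = (2*(-40) + 300454)/(77695 - 208873) = (-80 + 300454)/(-131178) = 300374*(-1/131178) = -150187/65589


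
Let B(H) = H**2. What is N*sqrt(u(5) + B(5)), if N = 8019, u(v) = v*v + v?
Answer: 8019*sqrt(55) ≈ 59471.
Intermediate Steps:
u(v) = v + v**2 (u(v) = v**2 + v = v + v**2)
N*sqrt(u(5) + B(5)) = 8019*sqrt(5*(1 + 5) + 5**2) = 8019*sqrt(5*6 + 25) = 8019*sqrt(30 + 25) = 8019*sqrt(55)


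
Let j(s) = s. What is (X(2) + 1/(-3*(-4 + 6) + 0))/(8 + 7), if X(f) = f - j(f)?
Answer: -1/90 ≈ -0.011111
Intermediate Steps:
X(f) = 0 (X(f) = f - f = 0)
(X(2) + 1/(-3*(-4 + 6) + 0))/(8 + 7) = (0 + 1/(-3*(-4 + 6) + 0))/(8 + 7) = (0 + 1/(-3*2 + 0))/15 = (0 + 1/(-6 + 0))/15 = (0 + 1/(-6))/15 = (0 - ⅙)/15 = (1/15)*(-⅙) = -1/90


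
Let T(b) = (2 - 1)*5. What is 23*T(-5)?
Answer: 115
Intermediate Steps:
T(b) = 5 (T(b) = 1*5 = 5)
23*T(-5) = 23*5 = 115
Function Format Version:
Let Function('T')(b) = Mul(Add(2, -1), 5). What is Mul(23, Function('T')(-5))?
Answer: 115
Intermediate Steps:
Function('T')(b) = 5 (Function('T')(b) = Mul(1, 5) = 5)
Mul(23, Function('T')(-5)) = Mul(23, 5) = 115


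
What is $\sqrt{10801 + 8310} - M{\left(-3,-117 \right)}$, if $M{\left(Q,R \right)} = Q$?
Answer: $3 + \sqrt{19111} \approx 141.24$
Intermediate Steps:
$\sqrt{10801 + 8310} - M{\left(-3,-117 \right)} = \sqrt{10801 + 8310} - -3 = \sqrt{19111} + 3 = 3 + \sqrt{19111}$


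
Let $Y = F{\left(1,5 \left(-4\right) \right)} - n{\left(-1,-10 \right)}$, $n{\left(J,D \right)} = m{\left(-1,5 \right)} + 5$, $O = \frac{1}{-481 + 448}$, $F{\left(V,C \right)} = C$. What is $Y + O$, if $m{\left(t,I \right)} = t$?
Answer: $- \frac{793}{33} \approx -24.03$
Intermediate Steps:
$O = - \frac{1}{33}$ ($O = \frac{1}{-33} = - \frac{1}{33} \approx -0.030303$)
$n{\left(J,D \right)} = 4$ ($n{\left(J,D \right)} = -1 + 5 = 4$)
$Y = -24$ ($Y = 5 \left(-4\right) - 4 = -20 - 4 = -24$)
$Y + O = -24 - \frac{1}{33} = - \frac{793}{33}$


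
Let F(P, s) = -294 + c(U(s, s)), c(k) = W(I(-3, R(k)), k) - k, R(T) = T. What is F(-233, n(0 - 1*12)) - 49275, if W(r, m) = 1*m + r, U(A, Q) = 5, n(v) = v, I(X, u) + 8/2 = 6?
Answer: -49567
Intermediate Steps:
I(X, u) = 2 (I(X, u) = -4 + 6 = 2)
W(r, m) = m + r
c(k) = 2 (c(k) = (k + 2) - k = (2 + k) - k = 2)
F(P, s) = -292 (F(P, s) = -294 + 2 = -292)
F(-233, n(0 - 1*12)) - 49275 = -292 - 49275 = -49567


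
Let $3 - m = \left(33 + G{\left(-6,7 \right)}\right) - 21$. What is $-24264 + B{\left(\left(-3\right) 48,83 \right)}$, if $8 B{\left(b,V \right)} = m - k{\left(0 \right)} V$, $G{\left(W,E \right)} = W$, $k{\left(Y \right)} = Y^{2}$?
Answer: $- \frac{194115}{8} \approx -24264.0$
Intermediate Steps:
$m = -3$ ($m = 3 - \left(\left(33 - 6\right) - 21\right) = 3 - \left(27 - 21\right) = 3 - 6 = -3$)
$B{\left(b,V \right)} = - \frac{3}{8}$ ($B{\left(b,V \right)} = \frac{-3 - 0^{2} V}{8} = \frac{-3 - 0 V}{8} = \frac{-3 - 0}{8} = \frac{-3 + 0}{8} = \frac{1}{8} \left(-3\right) = - \frac{3}{8}$)
$-24264 + B{\left(\left(-3\right) 48,83 \right)} = -24264 - \frac{3}{8} = - \frac{194115}{8}$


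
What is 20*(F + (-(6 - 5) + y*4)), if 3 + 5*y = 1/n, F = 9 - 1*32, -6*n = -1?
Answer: -432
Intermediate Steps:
n = ⅙ (n = -⅙*(-1) = ⅙ ≈ 0.16667)
F = -23 (F = 9 - 32 = -23)
y = ⅗ (y = -⅗ + 1/(5*(⅙)) = -⅗ + (⅕)*6 = -⅗ + 6/5 = ⅗ ≈ 0.60000)
20*(F + (-(6 - 5) + y*4)) = 20*(-23 + (-(6 - 5) + (⅗)*4)) = 20*(-23 + (-1*1 + 12/5)) = 20*(-23 + (-1 + 12/5)) = 20*(-23 + 7/5) = 20*(-108/5) = -432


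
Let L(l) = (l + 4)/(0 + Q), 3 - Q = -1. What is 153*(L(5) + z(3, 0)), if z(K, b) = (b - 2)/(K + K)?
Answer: 1173/4 ≈ 293.25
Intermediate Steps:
Q = 4 (Q = 3 - 1*(-1) = 3 + 1 = 4)
z(K, b) = (-2 + b)/(2*K) (z(K, b) = (-2 + b)/((2*K)) = (-2 + b)*(1/(2*K)) = (-2 + b)/(2*K))
L(l) = 1 + l/4 (L(l) = (l + 4)/(0 + 4) = (4 + l)/4 = (4 + l)*(¼) = 1 + l/4)
153*(L(5) + z(3, 0)) = 153*((1 + (¼)*5) + (½)*(-2 + 0)/3) = 153*((1 + 5/4) + (½)*(⅓)*(-2)) = 153*(9/4 - ⅓) = 153*(23/12) = 1173/4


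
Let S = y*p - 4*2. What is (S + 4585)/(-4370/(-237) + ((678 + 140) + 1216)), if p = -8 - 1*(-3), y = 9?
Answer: 268521/121607 ≈ 2.2081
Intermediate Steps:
p = -5 (p = -8 + 3 = -5)
S = -53 (S = 9*(-5) - 4*2 = -45 - 8 = -53)
(S + 4585)/(-4370/(-237) + ((678 + 140) + 1216)) = (-53 + 4585)/(-4370/(-237) + ((678 + 140) + 1216)) = 4532/(-4370*(-1/237) + (818 + 1216)) = 4532/(4370/237 + 2034) = 4532/(486428/237) = 4532*(237/486428) = 268521/121607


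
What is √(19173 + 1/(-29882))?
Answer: √17120222094970/29882 ≈ 138.47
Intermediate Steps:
√(19173 + 1/(-29882)) = √(19173 - 1/29882) = √(572927585/29882) = √17120222094970/29882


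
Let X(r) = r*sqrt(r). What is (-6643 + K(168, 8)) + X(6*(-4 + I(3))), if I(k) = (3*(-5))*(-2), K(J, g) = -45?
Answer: -6688 + 312*sqrt(39) ≈ -4739.6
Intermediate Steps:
I(k) = 30 (I(k) = -15*(-2) = 30)
X(r) = r**(3/2)
(-6643 + K(168, 8)) + X(6*(-4 + I(3))) = (-6643 - 45) + (6*(-4 + 30))**(3/2) = -6688 + (6*26)**(3/2) = -6688 + 156**(3/2) = -6688 + 312*sqrt(39)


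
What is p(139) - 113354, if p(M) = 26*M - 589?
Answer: -110329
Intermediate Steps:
p(M) = -589 + 26*M
p(139) - 113354 = (-589 + 26*139) - 113354 = (-589 + 3614) - 113354 = 3025 - 113354 = -110329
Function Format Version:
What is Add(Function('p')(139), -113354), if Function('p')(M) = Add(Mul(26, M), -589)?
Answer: -110329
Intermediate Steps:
Function('p')(M) = Add(-589, Mul(26, M))
Add(Function('p')(139), -113354) = Add(Add(-589, Mul(26, 139)), -113354) = Add(Add(-589, 3614), -113354) = Add(3025, -113354) = -110329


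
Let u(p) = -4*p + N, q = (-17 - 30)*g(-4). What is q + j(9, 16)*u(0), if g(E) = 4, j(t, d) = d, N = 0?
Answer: -188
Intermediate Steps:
q = -188 (q = (-17 - 30)*4 = -47*4 = -188)
u(p) = -4*p (u(p) = -4*p + 0 = -4*p)
q + j(9, 16)*u(0) = -188 + 16*(-4*0) = -188 + 16*0 = -188 + 0 = -188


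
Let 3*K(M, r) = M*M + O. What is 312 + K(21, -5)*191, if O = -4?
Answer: 84403/3 ≈ 28134.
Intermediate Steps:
K(M, r) = -4/3 + M²/3 (K(M, r) = (M*M - 4)/3 = (M² - 4)/3 = (-4 + M²)/3 = -4/3 + M²/3)
312 + K(21, -5)*191 = 312 + (-4/3 + (⅓)*21²)*191 = 312 + (-4/3 + (⅓)*441)*191 = 312 + (-4/3 + 147)*191 = 312 + (437/3)*191 = 312 + 83467/3 = 84403/3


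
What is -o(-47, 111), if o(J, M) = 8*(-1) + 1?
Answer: 7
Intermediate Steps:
o(J, M) = -7 (o(J, M) = -8 + 1 = -7)
-o(-47, 111) = -1*(-7) = 7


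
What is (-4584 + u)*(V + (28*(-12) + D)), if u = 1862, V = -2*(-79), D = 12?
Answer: 451852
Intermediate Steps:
V = 158
(-4584 + u)*(V + (28*(-12) + D)) = (-4584 + 1862)*(158 + (28*(-12) + 12)) = -2722*(158 + (-336 + 12)) = -2722*(158 - 324) = -2722*(-166) = 451852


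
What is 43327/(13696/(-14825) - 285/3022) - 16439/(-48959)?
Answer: -95033536944252107/2233237221083 ≈ -42554.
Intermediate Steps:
43327/(13696/(-14825) - 285/3022) - 16439/(-48959) = 43327/(13696*(-1/14825) - 285*1/3022) - 16439*(-1/48959) = 43327/(-13696/14825 - 285/3022) + 16439/48959 = 43327/(-45614437/44801150) + 16439/48959 = 43327*(-44801150/45614437) + 16439/48959 = -1941099426050/45614437 + 16439/48959 = -95033536944252107/2233237221083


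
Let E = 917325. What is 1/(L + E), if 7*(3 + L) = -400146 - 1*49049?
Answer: 7/5972059 ≈ 1.1721e-6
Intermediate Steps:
L = -449216/7 (L = -3 + (-400146 - 1*49049)/7 = -3 + (-400146 - 49049)/7 = -3 + (⅐)*(-449195) = -3 - 449195/7 = -449216/7 ≈ -64174.)
1/(L + E) = 1/(-449216/7 + 917325) = 1/(5972059/7) = 7/5972059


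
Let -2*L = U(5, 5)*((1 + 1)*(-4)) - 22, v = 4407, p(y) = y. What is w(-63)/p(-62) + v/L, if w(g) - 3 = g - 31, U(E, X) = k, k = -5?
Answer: -90805/186 ≈ -488.20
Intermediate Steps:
U(E, X) = -5
w(g) = -28 + g (w(g) = 3 + (g - 31) = 3 + (-31 + g) = -28 + g)
L = -9 (L = -(-5*(1 + 1)*(-4) - 22)/2 = -(-10*(-4) - 22)/2 = -(-5*(-8) - 22)/2 = -(40 - 22)/2 = -1/2*18 = -9)
w(-63)/p(-62) + v/L = (-28 - 63)/(-62) + 4407/(-9) = -91*(-1/62) + 4407*(-1/9) = 91/62 - 1469/3 = -90805/186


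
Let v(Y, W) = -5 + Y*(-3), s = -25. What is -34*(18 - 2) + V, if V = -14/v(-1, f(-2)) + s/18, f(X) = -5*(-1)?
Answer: -9691/18 ≈ -538.39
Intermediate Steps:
f(X) = 5
v(Y, W) = -5 - 3*Y
V = 101/18 (V = -14/(-5 - 3*(-1)) - 25/18 = -14/(-5 + 3) - 25*1/18 = -14/(-2) - 25/18 = -14*(-1/2) - 25/18 = 7 - 25/18 = 101/18 ≈ 5.6111)
-34*(18 - 2) + V = -34*(18 - 2) + 101/18 = -34*16 + 101/18 = -544 + 101/18 = -9691/18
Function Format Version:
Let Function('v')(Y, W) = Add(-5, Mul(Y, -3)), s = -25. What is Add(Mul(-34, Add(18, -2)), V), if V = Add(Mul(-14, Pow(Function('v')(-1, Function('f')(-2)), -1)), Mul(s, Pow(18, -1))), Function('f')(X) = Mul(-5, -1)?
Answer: Rational(-9691, 18) ≈ -538.39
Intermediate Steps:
Function('f')(X) = 5
Function('v')(Y, W) = Add(-5, Mul(-3, Y))
V = Rational(101, 18) (V = Add(Mul(-14, Pow(Add(-5, Mul(-3, -1)), -1)), Mul(-25, Pow(18, -1))) = Add(Mul(-14, Pow(Add(-5, 3), -1)), Mul(-25, Rational(1, 18))) = Add(Mul(-14, Pow(-2, -1)), Rational(-25, 18)) = Add(Mul(-14, Rational(-1, 2)), Rational(-25, 18)) = Add(7, Rational(-25, 18)) = Rational(101, 18) ≈ 5.6111)
Add(Mul(-34, Add(18, -2)), V) = Add(Mul(-34, Add(18, -2)), Rational(101, 18)) = Add(Mul(-34, 16), Rational(101, 18)) = Add(-544, Rational(101, 18)) = Rational(-9691, 18)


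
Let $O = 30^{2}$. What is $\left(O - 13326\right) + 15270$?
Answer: $2844$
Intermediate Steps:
$O = 900$
$\left(O - 13326\right) + 15270 = \left(900 - 13326\right) + 15270 = -12426 + 15270 = 2844$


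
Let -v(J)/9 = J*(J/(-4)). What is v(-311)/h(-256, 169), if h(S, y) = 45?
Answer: 96721/20 ≈ 4836.0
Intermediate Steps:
v(J) = 9*J²/4 (v(J) = -9*J*J/(-4) = -9*J*J*(-¼) = -9*J*(-J/4) = -(-9)*J²/4 = 9*J²/4)
v(-311)/h(-256, 169) = ((9/4)*(-311)²)/45 = ((9/4)*96721)*(1/45) = (870489/4)*(1/45) = 96721/20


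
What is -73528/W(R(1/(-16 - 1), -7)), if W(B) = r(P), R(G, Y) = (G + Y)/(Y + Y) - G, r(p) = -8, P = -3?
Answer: 9191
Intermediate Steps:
R(G, Y) = -G + (G + Y)/(2*Y) (R(G, Y) = (G + Y)/((2*Y)) - G = (G + Y)*(1/(2*Y)) - G = (G + Y)/(2*Y) - G = -G + (G + Y)/(2*Y))
W(B) = -8
-73528/W(R(1/(-16 - 1), -7)) = -73528/(-8) = -73528*(-⅛) = 9191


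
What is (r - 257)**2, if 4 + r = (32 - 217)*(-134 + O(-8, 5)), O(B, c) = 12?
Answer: 497691481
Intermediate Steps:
r = 22566 (r = -4 + (32 - 217)*(-134 + 12) = -4 - 185*(-122) = -4 + 22570 = 22566)
(r - 257)**2 = (22566 - 257)**2 = 22309**2 = 497691481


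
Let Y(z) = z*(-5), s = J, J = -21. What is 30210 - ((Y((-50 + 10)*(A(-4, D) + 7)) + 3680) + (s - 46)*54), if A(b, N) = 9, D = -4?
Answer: 26948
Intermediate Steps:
s = -21
Y(z) = -5*z
30210 - ((Y((-50 + 10)*(A(-4, D) + 7)) + 3680) + (s - 46)*54) = 30210 - ((-5*(-50 + 10)*(9 + 7) + 3680) + (-21 - 46)*54) = 30210 - ((-(-200)*16 + 3680) - 67*54) = 30210 - ((-5*(-640) + 3680) - 3618) = 30210 - ((3200 + 3680) - 3618) = 30210 - (6880 - 3618) = 30210 - 1*3262 = 30210 - 3262 = 26948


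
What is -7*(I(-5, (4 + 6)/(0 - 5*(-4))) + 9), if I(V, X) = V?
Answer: -28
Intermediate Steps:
-7*(I(-5, (4 + 6)/(0 - 5*(-4))) + 9) = -7*(-5 + 9) = -7*4 = -28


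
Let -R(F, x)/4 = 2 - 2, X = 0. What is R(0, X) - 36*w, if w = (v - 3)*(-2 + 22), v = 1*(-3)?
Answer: 4320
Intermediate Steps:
v = -3
R(F, x) = 0 (R(F, x) = -4*(2 - 2) = -4*0 = 0)
w = -120 (w = (-3 - 3)*(-2 + 22) = -6*20 = -120)
R(0, X) - 36*w = 0 - 36*(-120) = 0 + 4320 = 4320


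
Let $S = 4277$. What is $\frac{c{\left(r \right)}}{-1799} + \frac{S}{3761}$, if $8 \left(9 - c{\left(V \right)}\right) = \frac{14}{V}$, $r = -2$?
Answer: $\frac{61257465}{54128312} \approx 1.1317$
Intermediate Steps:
$c{\left(V \right)} = 9 - \frac{7}{4 V}$ ($c{\left(V \right)} = 9 - \frac{14 \frac{1}{V}}{8} = 9 - \frac{7}{4 V}$)
$\frac{c{\left(r \right)}}{-1799} + \frac{S}{3761} = \frac{9 - \frac{7}{4 \left(-2\right)}}{-1799} + \frac{4277}{3761} = \left(9 - - \frac{7}{8}\right) \left(- \frac{1}{1799}\right) + 4277 \cdot \frac{1}{3761} = \left(9 + \frac{7}{8}\right) \left(- \frac{1}{1799}\right) + \frac{4277}{3761} = \frac{79}{8} \left(- \frac{1}{1799}\right) + \frac{4277}{3761} = - \frac{79}{14392} + \frac{4277}{3761} = \frac{61257465}{54128312}$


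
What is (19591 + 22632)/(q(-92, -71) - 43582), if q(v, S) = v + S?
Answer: -42223/43745 ≈ -0.96521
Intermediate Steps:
q(v, S) = S + v
(19591 + 22632)/(q(-92, -71) - 43582) = (19591 + 22632)/((-71 - 92) - 43582) = 42223/(-163 - 43582) = 42223/(-43745) = 42223*(-1/43745) = -42223/43745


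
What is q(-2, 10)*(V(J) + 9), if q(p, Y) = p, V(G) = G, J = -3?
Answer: -12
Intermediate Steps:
q(-2, 10)*(V(J) + 9) = -2*(-3 + 9) = -2*6 = -12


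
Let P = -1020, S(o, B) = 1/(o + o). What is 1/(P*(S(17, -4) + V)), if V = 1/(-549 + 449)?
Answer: -5/99 ≈ -0.050505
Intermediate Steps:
V = -1/100 (V = 1/(-100) = -1/100 ≈ -0.010000)
S(o, B) = 1/(2*o)
1/(P*(S(17, -4) + V)) = 1/(-1020*((1/2)/17 - 1/100)) = 1/(-1020*((1/2)*(1/17) - 1/100)) = 1/(-1020*(1/34 - 1/100)) = 1/(-1020*33/1700) = 1/(-99/5) = -5/99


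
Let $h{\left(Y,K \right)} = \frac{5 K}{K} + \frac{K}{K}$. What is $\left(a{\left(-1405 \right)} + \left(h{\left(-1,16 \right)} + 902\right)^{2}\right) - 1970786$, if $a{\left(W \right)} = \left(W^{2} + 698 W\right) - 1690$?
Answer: $-154677$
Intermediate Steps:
$a{\left(W \right)} = -1690 + W^{2} + 698 W$
$h{\left(Y,K \right)} = 6$ ($h{\left(Y,K \right)} = 5 + 1 = 6$)
$\left(a{\left(-1405 \right)} + \left(h{\left(-1,16 \right)} + 902\right)^{2}\right) - 1970786 = \left(\left(-1690 + \left(-1405\right)^{2} + 698 \left(-1405\right)\right) + \left(6 + 902\right)^{2}\right) - 1970786 = \left(\left(-1690 + 1974025 - 980690\right) + 908^{2}\right) - 1970786 = \left(991645 + 824464\right) - 1970786 = 1816109 - 1970786 = -154677$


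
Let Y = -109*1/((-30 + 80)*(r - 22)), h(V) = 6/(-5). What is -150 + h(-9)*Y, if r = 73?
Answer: -318641/2125 ≈ -149.95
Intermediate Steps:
h(V) = -6/5 (h(V) = 6*(-⅕) = -6/5)
Y = -109/2550 (Y = -109*1/((-30 + 80)*(73 - 22)) = -109/(51*50) = -109/2550 ≈ -0.042745)
-150 + h(-9)*Y = -150 - 6/5*(-109/2550) = -150 + 109/2125 = -318641/2125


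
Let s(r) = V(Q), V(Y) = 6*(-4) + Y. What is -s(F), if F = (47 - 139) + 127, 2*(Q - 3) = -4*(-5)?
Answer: 11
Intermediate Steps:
Q = 13 (Q = 3 + (-4*(-5))/2 = 3 + (1/2)*20 = 3 + 10 = 13)
F = 35 (F = -92 + 127 = 35)
V(Y) = -24 + Y
s(r) = -11 (s(r) = -24 + 13 = -11)
-s(F) = -1*(-11) = 11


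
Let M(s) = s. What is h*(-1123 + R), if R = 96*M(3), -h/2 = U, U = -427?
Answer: -713090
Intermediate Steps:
h = 854 (h = -2*(-427) = 854)
R = 288 (R = 96*3 = 288)
h*(-1123 + R) = 854*(-1123 + 288) = 854*(-835) = -713090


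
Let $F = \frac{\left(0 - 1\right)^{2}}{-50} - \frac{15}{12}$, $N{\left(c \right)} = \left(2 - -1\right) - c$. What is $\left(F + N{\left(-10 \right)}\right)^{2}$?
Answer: $\frac{1375929}{10000} \approx 137.59$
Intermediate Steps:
$N{\left(c \right)} = 3 - c$ ($N{\left(c \right)} = \left(2 + 1\right) - c = 3 - c$)
$F = - \frac{127}{100}$ ($F = \left(-1\right)^{2} \left(- \frac{1}{50}\right) - \frac{5}{4} = 1 \left(- \frac{1}{50}\right) - \frac{5}{4} = - \frac{1}{50} - \frac{5}{4} = - \frac{127}{100} \approx -1.27$)
$\left(F + N{\left(-10 \right)}\right)^{2} = \left(- \frac{127}{100} + \left(3 - -10\right)\right)^{2} = \left(- \frac{127}{100} + \left(3 + 10\right)\right)^{2} = \left(- \frac{127}{100} + 13\right)^{2} = \left(\frac{1173}{100}\right)^{2} = \frac{1375929}{10000}$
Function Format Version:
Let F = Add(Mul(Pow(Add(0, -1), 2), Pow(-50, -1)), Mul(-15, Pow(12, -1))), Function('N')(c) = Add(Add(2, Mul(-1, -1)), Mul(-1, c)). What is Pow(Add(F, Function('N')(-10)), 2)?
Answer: Rational(1375929, 10000) ≈ 137.59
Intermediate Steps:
Function('N')(c) = Add(3, Mul(-1, c)) (Function('N')(c) = Add(Add(2, 1), Mul(-1, c)) = Add(3, Mul(-1, c)))
F = Rational(-127, 100) (F = Add(Mul(Pow(-1, 2), Rational(-1, 50)), Mul(-15, Rational(1, 12))) = Add(Mul(1, Rational(-1, 50)), Rational(-5, 4)) = Add(Rational(-1, 50), Rational(-5, 4)) = Rational(-127, 100) ≈ -1.2700)
Pow(Add(F, Function('N')(-10)), 2) = Pow(Add(Rational(-127, 100), Add(3, Mul(-1, -10))), 2) = Pow(Add(Rational(-127, 100), Add(3, 10)), 2) = Pow(Add(Rational(-127, 100), 13), 2) = Pow(Rational(1173, 100), 2) = Rational(1375929, 10000)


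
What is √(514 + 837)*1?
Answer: √1351 ≈ 36.756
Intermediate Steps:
√(514 + 837)*1 = √1351*1 = √1351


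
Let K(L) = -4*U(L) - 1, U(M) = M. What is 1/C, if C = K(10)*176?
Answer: -1/7216 ≈ -0.00013858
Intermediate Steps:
K(L) = -1 - 4*L (K(L) = -4*L - 1 = -1 - 4*L)
C = -7216 (C = (-1 - 4*10)*176 = (-1 - 40)*176 = -41*176 = -7216)
1/C = 1/(-7216) = -1/7216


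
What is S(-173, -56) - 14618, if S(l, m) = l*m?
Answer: -4930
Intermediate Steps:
S(-173, -56) - 14618 = -173*(-56) - 14618 = 9688 - 14618 = -4930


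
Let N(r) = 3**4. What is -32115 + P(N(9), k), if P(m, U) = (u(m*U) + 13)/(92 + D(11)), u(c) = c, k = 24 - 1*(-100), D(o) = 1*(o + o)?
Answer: -3651053/114 ≈ -32027.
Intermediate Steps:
D(o) = 2*o (D(o) = 1*(2*o) = 2*o)
k = 124 (k = 24 + 100 = 124)
N(r) = 81
P(m, U) = 13/114 + U*m/114 (P(m, U) = (m*U + 13)/(92 + 2*11) = (U*m + 13)/(92 + 22) = (13 + U*m)/114 = (13 + U*m)*(1/114) = 13/114 + U*m/114)
-32115 + P(N(9), k) = -32115 + (13/114 + (1/114)*124*81) = -32115 + (13/114 + 1674/19) = -32115 + 10057/114 = -3651053/114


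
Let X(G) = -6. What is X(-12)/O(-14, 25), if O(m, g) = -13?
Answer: 6/13 ≈ 0.46154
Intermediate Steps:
X(-12)/O(-14, 25) = -6/(-13) = -6*(-1/13) = 6/13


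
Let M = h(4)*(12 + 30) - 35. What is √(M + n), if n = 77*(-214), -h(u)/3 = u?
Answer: I*√17017 ≈ 130.45*I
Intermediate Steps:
h(u) = -3*u
n = -16478
M = -539 (M = (-3*4)*(12 + 30) - 35 = -12*42 - 35 = -504 - 35 = -539)
√(M + n) = √(-539 - 16478) = √(-17017) = I*√17017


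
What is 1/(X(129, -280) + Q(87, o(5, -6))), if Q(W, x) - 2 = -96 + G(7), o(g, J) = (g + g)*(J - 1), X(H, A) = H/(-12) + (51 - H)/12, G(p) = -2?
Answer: -4/453 ≈ -0.0088300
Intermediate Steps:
X(H, A) = 17/4 - H/6 (X(H, A) = H*(-1/12) + (51 - H)*(1/12) = -H/12 + (17/4 - H/12) = 17/4 - H/6)
o(g, J) = 2*g*(-1 + J) (o(g, J) = (2*g)*(-1 + J) = 2*g*(-1 + J))
Q(W, x) = -96 (Q(W, x) = 2 + (-96 - 2) = 2 - 98 = -96)
1/(X(129, -280) + Q(87, o(5, -6))) = 1/((17/4 - ⅙*129) - 96) = 1/((17/4 - 43/2) - 96) = 1/(-69/4 - 96) = 1/(-453/4) = -4/453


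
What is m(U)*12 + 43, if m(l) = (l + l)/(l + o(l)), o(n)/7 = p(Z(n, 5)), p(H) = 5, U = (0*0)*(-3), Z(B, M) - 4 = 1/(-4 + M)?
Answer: 43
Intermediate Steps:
Z(B, M) = 4 + 1/(-4 + M)
U = 0 (U = 0*(-3) = 0)
o(n) = 35 (o(n) = 7*5 = 35)
m(l) = 2*l/(35 + l) (m(l) = (l + l)/(l + 35) = (2*l)/(35 + l) = 2*l/(35 + l))
m(U)*12 + 43 = (2*0/(35 + 0))*12 + 43 = (2*0/35)*12 + 43 = (2*0*(1/35))*12 + 43 = 0*12 + 43 = 0 + 43 = 43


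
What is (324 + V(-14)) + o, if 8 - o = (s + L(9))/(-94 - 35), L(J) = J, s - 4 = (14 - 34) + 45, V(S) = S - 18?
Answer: 38738/129 ≈ 300.29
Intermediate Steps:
V(S) = -18 + S
s = 29 (s = 4 + ((14 - 34) + 45) = 4 + (-20 + 45) = 4 + 25 = 29)
o = 1070/129 (o = 8 - (29 + 9)/(-94 - 35) = 8 - 38/(-129) = 8 - 38*(-1)/129 = 8 - 1*(-38/129) = 8 + 38/129 = 1070/129 ≈ 8.2946)
(324 + V(-14)) + o = (324 + (-18 - 14)) + 1070/129 = (324 - 32) + 1070/129 = 292 + 1070/129 = 38738/129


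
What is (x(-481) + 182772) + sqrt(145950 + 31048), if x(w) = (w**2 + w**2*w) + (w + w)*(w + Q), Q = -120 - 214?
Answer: -110086478 + sqrt(176998) ≈ -1.1009e+8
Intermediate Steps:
Q = -334
x(w) = w**2 + w**3 + 2*w*(-334 + w) (x(w) = (w**2 + w**2*w) + (w + w)*(w - 334) = (w**2 + w**3) + (2*w)*(-334 + w) = (w**2 + w**3) + 2*w*(-334 + w) = w**2 + w**3 + 2*w*(-334 + w))
(x(-481) + 182772) + sqrt(145950 + 31048) = (-481*(-668 + (-481)**2 + 3*(-481)) + 182772) + sqrt(145950 + 31048) = (-481*(-668 + 231361 - 1443) + 182772) + sqrt(176998) = (-481*229250 + 182772) + sqrt(176998) = (-110269250 + 182772) + sqrt(176998) = -110086478 + sqrt(176998)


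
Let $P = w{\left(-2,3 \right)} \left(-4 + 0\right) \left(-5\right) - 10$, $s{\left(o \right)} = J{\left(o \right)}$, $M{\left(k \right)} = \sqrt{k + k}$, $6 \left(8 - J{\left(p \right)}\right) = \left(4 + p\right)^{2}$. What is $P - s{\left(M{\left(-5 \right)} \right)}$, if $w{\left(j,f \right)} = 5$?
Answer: $83 + \frac{4 i \sqrt{10}}{3} \approx 83.0 + 4.2164 i$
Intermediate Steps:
$J{\left(p \right)} = 8 - \frac{\left(4 + p\right)^{2}}{6}$
$M{\left(k \right)} = \sqrt{2} \sqrt{k}$ ($M{\left(k \right)} = \sqrt{2 k} = \sqrt{2} \sqrt{k}$)
$s{\left(o \right)} = 8 - \frac{\left(4 + o\right)^{2}}{6}$
$P = 90$ ($P = 5 \left(-4 + 0\right) \left(-5\right) - 10 = 5 \left(\left(-4\right) \left(-5\right)\right) - 10 = 5 \cdot 20 - 10 = 100 - 10 = 90$)
$P - s{\left(M{\left(-5 \right)} \right)} = 90 - \left(8 - \frac{\left(4 + \sqrt{2} \sqrt{-5}\right)^{2}}{6}\right) = 90 - \left(8 - \frac{\left(4 + \sqrt{2} i \sqrt{5}\right)^{2}}{6}\right) = 90 - \left(8 - \frac{\left(4 + i \sqrt{10}\right)^{2}}{6}\right) = 82 + \frac{\left(4 + i \sqrt{10}\right)^{2}}{6}$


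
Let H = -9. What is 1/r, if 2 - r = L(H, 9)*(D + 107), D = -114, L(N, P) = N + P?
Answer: ½ ≈ 0.50000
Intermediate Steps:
r = 2 (r = 2 - (-9 + 9)*(-114 + 107) = 2 - 0*(-7) = 2 - 1*0 = 2 + 0 = 2)
1/r = 1/2 = ½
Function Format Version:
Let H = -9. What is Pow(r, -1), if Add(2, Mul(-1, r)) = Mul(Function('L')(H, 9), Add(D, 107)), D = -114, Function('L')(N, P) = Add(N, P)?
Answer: Rational(1, 2) ≈ 0.50000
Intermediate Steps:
r = 2 (r = Add(2, Mul(-1, Mul(Add(-9, 9), Add(-114, 107)))) = Add(2, Mul(-1, Mul(0, -7))) = Add(2, Mul(-1, 0)) = Add(2, 0) = 2)
Pow(r, -1) = Pow(2, -1) = Rational(1, 2)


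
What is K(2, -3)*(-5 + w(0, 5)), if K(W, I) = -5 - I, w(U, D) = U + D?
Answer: 0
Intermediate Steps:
w(U, D) = D + U
K(2, -3)*(-5 + w(0, 5)) = (-5 - 1*(-3))*(-5 + (5 + 0)) = (-5 + 3)*(-5 + 5) = -2*0 = 0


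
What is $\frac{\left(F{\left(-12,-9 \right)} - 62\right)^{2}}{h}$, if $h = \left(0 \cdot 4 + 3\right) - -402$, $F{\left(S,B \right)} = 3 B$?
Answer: $\frac{7921}{405} \approx 19.558$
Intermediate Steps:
$h = 405$ ($h = \left(0 + 3\right) + 402 = 3 + 402 = 405$)
$\frac{\left(F{\left(-12,-9 \right)} - 62\right)^{2}}{h} = \frac{\left(3 \left(-9\right) - 62\right)^{2}}{405} = \left(-27 - 62\right)^{2} \cdot \frac{1}{405} = \left(-89\right)^{2} \cdot \frac{1}{405} = 7921 \cdot \frac{1}{405} = \frac{7921}{405}$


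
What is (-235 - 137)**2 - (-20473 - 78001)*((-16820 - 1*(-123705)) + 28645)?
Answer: 13346319604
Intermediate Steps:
(-235 - 137)**2 - (-20473 - 78001)*((-16820 - 1*(-123705)) + 28645) = (-372)**2 - (-98474)*((-16820 + 123705) + 28645) = 138384 - (-98474)*(106885 + 28645) = 138384 - (-98474)*135530 = 138384 - 1*(-13346181220) = 138384 + 13346181220 = 13346319604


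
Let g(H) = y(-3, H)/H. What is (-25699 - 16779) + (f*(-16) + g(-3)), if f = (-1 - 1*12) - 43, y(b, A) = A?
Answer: -41581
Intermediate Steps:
f = -56 (f = (-1 - 12) - 43 = -13 - 43 = -56)
g(H) = 1 (g(H) = H/H = 1)
(-25699 - 16779) + (f*(-16) + g(-3)) = (-25699 - 16779) + (-56*(-16) + 1) = -42478 + (896 + 1) = -42478 + 897 = -41581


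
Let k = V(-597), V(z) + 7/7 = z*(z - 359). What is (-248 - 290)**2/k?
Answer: 289444/570731 ≈ 0.50715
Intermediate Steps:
V(z) = -1 + z*(-359 + z) (V(z) = -1 + z*(z - 359) = -1 + z*(-359 + z))
k = 570731 (k = -1 + (-597)**2 - 359*(-597) = -1 + 356409 + 214323 = 570731)
(-248 - 290)**2/k = (-248 - 290)**2/570731 = (-538)**2*(1/570731) = 289444*(1/570731) = 289444/570731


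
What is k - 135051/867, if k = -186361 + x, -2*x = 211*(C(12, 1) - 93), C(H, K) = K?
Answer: -51098312/289 ≈ -1.7681e+5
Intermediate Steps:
x = 9706 (x = -211*(1 - 93)/2 = -211*(-92)/2 = -1/2*(-19412) = 9706)
k = -176655 (k = -186361 + 9706 = -176655)
k - 135051/867 = -176655 - 135051/867 = -176655 - 59*763/289 = -176655 - 45017/289 = -51098312/289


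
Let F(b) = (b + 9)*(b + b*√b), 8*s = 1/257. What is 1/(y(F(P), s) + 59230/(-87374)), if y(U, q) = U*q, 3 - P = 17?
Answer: -51943493329252/34752761833959 - 13733954360924*I*√14/173763809169795 ≈ -1.4947 - 0.29573*I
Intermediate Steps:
s = 1/2056 (s = (⅛)/257 = (⅛)*(1/257) = 1/2056 ≈ 0.00048638)
P = -14 (P = 3 - 1*17 = 3 - 17 = -14)
F(b) = (9 + b)*(b + b^(3/2))
1/(y(F(P), s) + 59230/(-87374)) = 1/(((-14)² + (-14)^(5/2) + 9*(-14) + 9*(-14)^(3/2))*(1/2056) + 59230/(-87374)) = 1/((196 + 196*I*√14 - 126 + 9*(-14*I*√14))*(1/2056) + 59230*(-1/87374)) = 1/((196 + 196*I*√14 - 126 - 126*I*√14)*(1/2056) - 29615/43687) = 1/((70 + 70*I*√14)*(1/2056) - 29615/43687) = 1/((35/1028 + 35*I*√14/1028) - 29615/43687) = 1/(-28915175/44910236 + 35*I*√14/1028)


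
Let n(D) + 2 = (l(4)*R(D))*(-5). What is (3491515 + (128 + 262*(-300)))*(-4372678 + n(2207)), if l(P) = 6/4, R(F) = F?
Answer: -29961278518995/2 ≈ -1.4981e+13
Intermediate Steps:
l(P) = 3/2 (l(P) = 6*(¼) = 3/2)
n(D) = -2 - 15*D/2 (n(D) = -2 + (3*D/2)*(-5) = -2 - 15*D/2)
(3491515 + (128 + 262*(-300)))*(-4372678 + n(2207)) = (3491515 + (128 + 262*(-300)))*(-4372678 + (-2 - 15/2*2207)) = (3491515 + (128 - 78600))*(-4372678 + (-2 - 33105/2)) = (3491515 - 78472)*(-4372678 - 33109/2) = 3413043*(-8778465/2) = -29961278518995/2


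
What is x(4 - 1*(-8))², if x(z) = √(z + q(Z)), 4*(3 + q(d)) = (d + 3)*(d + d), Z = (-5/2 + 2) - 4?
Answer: 99/8 ≈ 12.375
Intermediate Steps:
Z = -9/2 (Z = (-5*½ + 2) - 4 = (-5/2 + 2) - 4 = -½ - 4 = -9/2 ≈ -4.5000)
q(d) = -3 + d*(3 + d)/2 (q(d) = -3 + ((d + 3)*(d + d))/4 = -3 + ((3 + d)*(2*d))/4 = -3 + (2*d*(3 + d))/4 = -3 + d*(3 + d)/2)
x(z) = √(3/8 + z) (x(z) = √(z + (-3 + (-9/2)²/2 + (3/2)*(-9/2))) = √(z + (-3 + (½)*(81/4) - 27/4)) = √(z + (-3 + 81/8 - 27/4)) = √(z + 3/8) = √(3/8 + z))
x(4 - 1*(-8))² = (√(6 + 16*(4 - 1*(-8)))/4)² = (√(6 + 16*(4 + 8))/4)² = (√(6 + 16*12)/4)² = (√(6 + 192)/4)² = (√198/4)² = ((3*√22)/4)² = (3*√22/4)² = 99/8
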